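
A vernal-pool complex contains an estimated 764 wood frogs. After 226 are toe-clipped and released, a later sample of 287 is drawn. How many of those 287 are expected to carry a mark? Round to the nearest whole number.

Expected recaptures E[R] = M·C / N.
E[R] = 226 × 287 / 764 = 64862 / 764 ≈ 84.9 → 85

expected recaptures ≈ 85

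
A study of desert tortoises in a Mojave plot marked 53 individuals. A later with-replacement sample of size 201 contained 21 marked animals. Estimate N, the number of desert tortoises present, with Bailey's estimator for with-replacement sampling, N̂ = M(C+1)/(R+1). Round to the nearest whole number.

N ≈ 487

N̂ = 53·(201+1)/(21+1) = 53·202/22 = 10706/22 ≈ 486.6 → 487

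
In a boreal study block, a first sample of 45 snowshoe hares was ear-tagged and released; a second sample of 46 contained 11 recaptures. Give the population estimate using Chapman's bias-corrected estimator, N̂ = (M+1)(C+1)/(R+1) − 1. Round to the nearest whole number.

N ≈ 179

N̂ = (45+1)(46+1)/(11+1) − 1 = 46·47/12 − 1
= 2162/12 − 1 ≈ 180.2 − 1 ≈ 179.2 → 179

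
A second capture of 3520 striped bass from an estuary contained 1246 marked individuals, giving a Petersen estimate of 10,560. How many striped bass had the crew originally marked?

M = 3738

From N = M·C/R: M = N·R / C = 10560·1246 / 3520 = 13157760 / 3520 = 3738.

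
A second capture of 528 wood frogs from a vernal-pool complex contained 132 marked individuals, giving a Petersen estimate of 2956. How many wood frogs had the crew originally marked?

M = 739

From N = M·C/R: M = N·R / C = 2956·132 / 528 = 390192 / 528 = 739.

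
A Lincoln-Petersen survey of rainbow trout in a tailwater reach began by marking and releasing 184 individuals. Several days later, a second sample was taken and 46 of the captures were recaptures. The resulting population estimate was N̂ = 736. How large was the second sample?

From N = M·C/R: C = N·R / M = 736·46 / 184 = 33856 / 184 = 184.

C = 184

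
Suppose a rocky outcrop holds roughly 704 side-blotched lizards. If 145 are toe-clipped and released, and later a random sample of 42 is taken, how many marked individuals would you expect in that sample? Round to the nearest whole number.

expected recaptures ≈ 9

Expected recaptures E[R] = M·C / N.
E[R] = 145 × 42 / 704 = 6090 / 704 ≈ 8.7 → 9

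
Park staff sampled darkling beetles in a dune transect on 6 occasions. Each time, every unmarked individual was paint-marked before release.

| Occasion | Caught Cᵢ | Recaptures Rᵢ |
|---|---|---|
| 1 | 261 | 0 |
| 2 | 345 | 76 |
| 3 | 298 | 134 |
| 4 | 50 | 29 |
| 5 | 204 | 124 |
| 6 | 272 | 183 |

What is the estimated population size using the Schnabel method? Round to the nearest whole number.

Marked at large before each occasion: Mᵢ = Σⱼ<ᵢ (Cⱼ − Rⱼ) → M1=0, M2=261, M3=530, M4=694, M5=715, M6=795
Σ MᵢCᵢ = 0·261 + 261·345 + 530·298 + 694·50 + 715·204 + 795·272 = 0 + 90045 + 157940 + 34700 + 145860 + 216240 = 644785
Σ Rᵢ = 0 + 76 + 134 + 29 + 124 + 183 = 546
N̂ = 644785 / 546 ≈ 1180.9 → 1181

N ≈ 1181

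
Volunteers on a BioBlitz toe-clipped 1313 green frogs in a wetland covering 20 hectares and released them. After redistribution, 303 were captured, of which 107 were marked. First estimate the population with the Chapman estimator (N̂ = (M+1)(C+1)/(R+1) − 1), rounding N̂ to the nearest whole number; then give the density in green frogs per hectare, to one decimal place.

density ≈ 184.9 green frogs per hectare

N̂ = 1314·304/108 − 1 = 399456/108 − 1 ≈ 3697.7 → 3698
Density = N̂ / area = 3698 / 20 ≈ 184.90 → 184.9 per hectare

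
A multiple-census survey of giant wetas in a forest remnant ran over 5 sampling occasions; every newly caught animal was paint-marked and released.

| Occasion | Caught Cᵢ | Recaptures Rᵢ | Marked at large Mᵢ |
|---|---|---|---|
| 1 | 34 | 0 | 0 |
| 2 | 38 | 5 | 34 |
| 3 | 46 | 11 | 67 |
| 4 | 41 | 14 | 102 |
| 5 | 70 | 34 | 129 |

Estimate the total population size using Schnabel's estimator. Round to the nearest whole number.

N ≈ 275

Σ MᵢCᵢ = 0·34 + 34·38 + 67·46 + 102·41 + 129·70 = 0 + 1292 + 3082 + 4182 + 9030 = 17586
Σ Rᵢ = 0 + 5 + 11 + 14 + 34 = 64
N̂ = 17586 / 64 ≈ 274.8 → 275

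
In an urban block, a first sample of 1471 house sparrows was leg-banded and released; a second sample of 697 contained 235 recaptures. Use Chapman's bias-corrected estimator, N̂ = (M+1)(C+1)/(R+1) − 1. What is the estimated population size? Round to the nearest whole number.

N̂ = (1471+1)(697+1)/(235+1) − 1 = 1472·698/236 − 1
= 1027456/236 − 1 ≈ 4353.6 − 1 ≈ 4352.6 → 4353

N ≈ 4353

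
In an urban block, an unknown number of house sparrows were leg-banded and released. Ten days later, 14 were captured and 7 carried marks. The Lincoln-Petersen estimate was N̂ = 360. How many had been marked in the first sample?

From N = M·C/R: M = N·R / C = 360·7 / 14 = 2520 / 14 = 180.

M = 180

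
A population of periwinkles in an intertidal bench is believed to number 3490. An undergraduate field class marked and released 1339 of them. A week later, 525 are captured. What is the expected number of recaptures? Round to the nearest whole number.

Expected recaptures E[R] = M·C / N.
E[R] = 1339 × 525 / 3490 = 702975 / 3490 ≈ 201.4 → 201

expected recaptures ≈ 201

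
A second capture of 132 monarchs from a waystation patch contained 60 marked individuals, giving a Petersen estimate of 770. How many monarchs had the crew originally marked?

From N = M·C/R: M = N·R / C = 770·60 / 132 = 46200 / 132 = 350.

M = 350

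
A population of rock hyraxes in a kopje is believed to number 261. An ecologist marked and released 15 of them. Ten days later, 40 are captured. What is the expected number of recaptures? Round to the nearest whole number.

expected recaptures ≈ 2

Expected recaptures E[R] = M·C / N.
E[R] = 15 × 40 / 261 = 600 / 261 ≈ 2.3 → 2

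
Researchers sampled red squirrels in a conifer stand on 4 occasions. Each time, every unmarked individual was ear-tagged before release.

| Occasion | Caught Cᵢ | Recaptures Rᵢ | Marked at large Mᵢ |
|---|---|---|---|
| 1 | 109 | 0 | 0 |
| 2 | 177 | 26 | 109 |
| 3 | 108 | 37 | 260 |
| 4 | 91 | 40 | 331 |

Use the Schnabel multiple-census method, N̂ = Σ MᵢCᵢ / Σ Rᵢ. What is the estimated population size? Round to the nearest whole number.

N ≈ 752

Σ MᵢCᵢ = 0·109 + 109·177 + 260·108 + 331·91 = 0 + 19293 + 28080 + 30121 = 77494
Σ Rᵢ = 0 + 26 + 37 + 40 = 103
N̂ = 77494 / 103 ≈ 752.4 → 752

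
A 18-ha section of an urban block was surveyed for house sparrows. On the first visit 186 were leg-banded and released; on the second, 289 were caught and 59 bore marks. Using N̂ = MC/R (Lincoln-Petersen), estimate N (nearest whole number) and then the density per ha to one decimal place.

N̂ = 186·289/59 = 53754/59 ≈ 911.1 → 911
Density = N̂ / area = 911 / 18 ≈ 50.61 → 50.6 per ha

density ≈ 50.6 house sparrows per ha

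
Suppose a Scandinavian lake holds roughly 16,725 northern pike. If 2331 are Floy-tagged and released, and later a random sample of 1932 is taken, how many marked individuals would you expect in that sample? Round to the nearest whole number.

The marked fraction of the population is 2331/16725, so in a sample of 1932 expect C·(M/N) marked.
E[R] = 2331 × 1932 / 16725 = 4503492 / 16725 ≈ 269.3 → 269

expected recaptures ≈ 269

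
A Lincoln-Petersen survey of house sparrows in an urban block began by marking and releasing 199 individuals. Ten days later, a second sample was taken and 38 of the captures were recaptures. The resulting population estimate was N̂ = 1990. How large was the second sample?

C = 380

From N = M·C/R: C = N·R / M = 1990·38 / 199 = 75620 / 199 = 380.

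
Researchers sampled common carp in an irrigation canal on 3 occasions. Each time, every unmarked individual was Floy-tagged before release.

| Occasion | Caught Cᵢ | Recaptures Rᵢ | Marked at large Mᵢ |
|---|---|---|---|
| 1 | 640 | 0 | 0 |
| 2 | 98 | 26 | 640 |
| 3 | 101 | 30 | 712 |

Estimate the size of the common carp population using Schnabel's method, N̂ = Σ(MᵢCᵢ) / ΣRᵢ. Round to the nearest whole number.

Σ MᵢCᵢ = 0·640 + 640·98 + 712·101 = 0 + 62720 + 71912 = 134632
Σ Rᵢ = 0 + 26 + 30 = 56
N̂ = 134632 / 56 ≈ 2404.1 → 2404

N ≈ 2404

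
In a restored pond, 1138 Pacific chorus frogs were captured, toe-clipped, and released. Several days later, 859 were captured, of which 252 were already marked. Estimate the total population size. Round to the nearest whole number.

N ≈ 3879

N = (1138 × 859) / 252 = 977542 / 252 ≈ 3879.1 → 3879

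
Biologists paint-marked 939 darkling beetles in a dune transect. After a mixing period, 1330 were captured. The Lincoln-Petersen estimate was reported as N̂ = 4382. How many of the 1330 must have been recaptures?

R = 285

From N = M·C/R: R = M·C / N = 939·1330 / 4382 = 1248870 / 4382 = 285.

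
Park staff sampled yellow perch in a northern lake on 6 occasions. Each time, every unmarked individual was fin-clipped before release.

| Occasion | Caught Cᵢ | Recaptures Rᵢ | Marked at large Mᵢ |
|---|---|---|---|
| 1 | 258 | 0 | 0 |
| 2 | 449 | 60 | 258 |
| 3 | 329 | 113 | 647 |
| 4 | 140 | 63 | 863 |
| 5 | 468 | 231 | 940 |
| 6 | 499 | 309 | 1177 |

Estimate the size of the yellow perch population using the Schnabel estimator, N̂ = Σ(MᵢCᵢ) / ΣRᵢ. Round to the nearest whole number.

N ≈ 1903

Σ MᵢCᵢ = 0·258 + 258·449 + 647·329 + 863·140 + 940·468 + 1177·499 = 0 + 115842 + 212863 + 120820 + 439920 + 587323 = 1476768
Σ Rᵢ = 0 + 60 + 113 + 63 + 231 + 309 = 776
N̂ = 1476768 / 776 ≈ 1903.1 → 1903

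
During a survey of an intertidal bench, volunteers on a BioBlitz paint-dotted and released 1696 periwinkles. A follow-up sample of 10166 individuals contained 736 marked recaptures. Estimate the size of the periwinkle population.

N = (1696 × 10166) / 736 = 17241536 / 736 = 23426

N = 23,426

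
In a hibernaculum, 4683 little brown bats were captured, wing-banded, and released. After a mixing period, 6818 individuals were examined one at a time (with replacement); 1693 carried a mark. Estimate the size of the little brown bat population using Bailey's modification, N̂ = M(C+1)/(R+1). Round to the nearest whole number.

N̂ = 4683·(6818+1)/(1693+1) = 4683·6819/1694 = 31933377/1694 ≈ 18850.9 → 18851

N ≈ 18,851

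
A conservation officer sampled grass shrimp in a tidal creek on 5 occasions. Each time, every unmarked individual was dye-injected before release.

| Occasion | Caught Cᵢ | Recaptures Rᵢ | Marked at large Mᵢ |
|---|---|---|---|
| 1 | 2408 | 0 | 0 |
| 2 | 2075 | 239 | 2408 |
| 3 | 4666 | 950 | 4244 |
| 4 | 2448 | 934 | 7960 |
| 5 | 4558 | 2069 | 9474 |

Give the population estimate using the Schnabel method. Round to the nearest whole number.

N ≈ 20,865

Σ MᵢCᵢ = 0·2408 + 2408·2075 + 4244·4666 + 7960·2448 + 9474·4558 = 0 + 4996600 + 19802504 + 19486080 + 43182492 = 87467676
Σ Rᵢ = 0 + 239 + 950 + 934 + 2069 = 4192
N̂ = 87467676 / 4192 ≈ 20865.4 → 20865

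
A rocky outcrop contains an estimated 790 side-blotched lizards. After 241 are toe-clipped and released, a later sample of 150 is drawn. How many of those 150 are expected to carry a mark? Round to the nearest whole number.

expected recaptures ≈ 46

Expected recaptures E[R] = M·C / N.
E[R] = 241 × 150 / 790 = 36150 / 790 ≈ 45.8 → 46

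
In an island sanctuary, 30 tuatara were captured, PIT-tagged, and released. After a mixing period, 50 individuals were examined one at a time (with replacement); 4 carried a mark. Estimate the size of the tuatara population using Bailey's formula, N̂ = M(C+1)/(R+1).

N̂ = 30·(50+1)/(4+1) = 30·51/5 = 1530/5 = 306

N = 306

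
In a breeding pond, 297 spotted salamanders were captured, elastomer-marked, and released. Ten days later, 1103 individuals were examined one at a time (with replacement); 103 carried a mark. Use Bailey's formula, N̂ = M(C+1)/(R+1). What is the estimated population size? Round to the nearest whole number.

N̂ = 297·(1103+1)/(103+1) = 297·1104/104 = 327888/104 ≈ 3152.8 → 3153

N ≈ 3153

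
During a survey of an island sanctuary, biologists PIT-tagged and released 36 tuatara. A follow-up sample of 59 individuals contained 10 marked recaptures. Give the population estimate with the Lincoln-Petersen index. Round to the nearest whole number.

N ≈ 212

The marked fraction in the recapture sample should equal the marked fraction in the population: 10/59 = 36/N.
N = (36 × 59) / 10 = 2124 / 10 ≈ 212.4 → 212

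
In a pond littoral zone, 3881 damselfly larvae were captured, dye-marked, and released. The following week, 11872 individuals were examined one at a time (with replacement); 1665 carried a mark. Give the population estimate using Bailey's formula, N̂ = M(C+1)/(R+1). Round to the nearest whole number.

N ≈ 27,659

N̂ = 3881·(11872+1)/(1665+1) = 3881·11873/1666 = 46079113/1666 ≈ 27658.5 → 27659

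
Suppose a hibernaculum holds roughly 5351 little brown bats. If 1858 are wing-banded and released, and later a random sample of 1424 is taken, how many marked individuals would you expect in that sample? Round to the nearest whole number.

The marked fraction of the population is 1858/5351, so in a sample of 1424 expect C·(M/N) marked.
E[R] = 1858 × 1424 / 5351 = 2645792 / 5351 ≈ 494.4 → 494

expected recaptures ≈ 494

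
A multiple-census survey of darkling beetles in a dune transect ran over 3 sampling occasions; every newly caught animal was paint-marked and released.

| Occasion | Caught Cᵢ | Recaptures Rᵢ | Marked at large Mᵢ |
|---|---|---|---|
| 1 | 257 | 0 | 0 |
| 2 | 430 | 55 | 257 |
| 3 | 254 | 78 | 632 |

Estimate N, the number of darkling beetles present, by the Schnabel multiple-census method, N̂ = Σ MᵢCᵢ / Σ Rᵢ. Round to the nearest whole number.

N ≈ 2038

Σ MᵢCᵢ = 0·257 + 257·430 + 632·254 = 0 + 110510 + 160528 = 271038
Σ Rᵢ = 0 + 55 + 78 = 133
N̂ = 271038 / 133 ≈ 2037.9 → 2038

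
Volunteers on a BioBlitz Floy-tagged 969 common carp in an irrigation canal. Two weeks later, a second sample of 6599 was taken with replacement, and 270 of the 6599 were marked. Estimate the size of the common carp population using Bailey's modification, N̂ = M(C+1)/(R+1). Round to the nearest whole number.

N ≈ 23,599

N̂ = 969·(6599+1)/(270+1) = 969·6600/271 = 6395400/271 ≈ 23599.3 → 23599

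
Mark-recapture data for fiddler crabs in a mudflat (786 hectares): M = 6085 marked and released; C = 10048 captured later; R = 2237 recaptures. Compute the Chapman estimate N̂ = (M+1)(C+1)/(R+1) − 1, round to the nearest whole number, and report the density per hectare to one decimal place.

N̂ = 6086·10049/2238 − 1 = 61158214/2238 − 1 ≈ 27326.2 → 27326
Density = N̂ / area = 27326 / 786 ≈ 34.77 → 34.8 per hectare

density ≈ 34.8 fiddler crabs per hectare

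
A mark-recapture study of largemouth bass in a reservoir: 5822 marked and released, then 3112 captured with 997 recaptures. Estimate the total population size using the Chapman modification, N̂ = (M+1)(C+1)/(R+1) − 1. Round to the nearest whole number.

N̂ = (5822+1)(3112+1)/(997+1) − 1 = 5823·3113/998 − 1
= 18126999/998 − 1 ≈ 18163.3 − 1 ≈ 18162.3 → 18162

N ≈ 18,162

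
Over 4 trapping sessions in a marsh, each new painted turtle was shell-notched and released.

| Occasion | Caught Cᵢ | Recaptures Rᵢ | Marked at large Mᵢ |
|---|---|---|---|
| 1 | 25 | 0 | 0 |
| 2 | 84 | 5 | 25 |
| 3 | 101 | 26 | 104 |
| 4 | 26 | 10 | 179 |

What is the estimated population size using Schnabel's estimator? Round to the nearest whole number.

Σ MᵢCᵢ = 0·25 + 25·84 + 104·101 + 179·26 = 0 + 2100 + 10504 + 4654 = 17258
Σ Rᵢ = 0 + 5 + 26 + 10 = 41
N̂ = 17258 / 41 ≈ 420.9 → 421

N ≈ 421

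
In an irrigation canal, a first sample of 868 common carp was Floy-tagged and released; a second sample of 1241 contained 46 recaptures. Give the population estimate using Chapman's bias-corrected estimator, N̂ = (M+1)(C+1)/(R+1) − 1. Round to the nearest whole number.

N̂ = (868+1)(1241+1)/(46+1) − 1 = 869·1242/47 − 1
= 1079298/47 − 1 ≈ 22963.8 − 1 ≈ 22962.8 → 22963

N ≈ 22,963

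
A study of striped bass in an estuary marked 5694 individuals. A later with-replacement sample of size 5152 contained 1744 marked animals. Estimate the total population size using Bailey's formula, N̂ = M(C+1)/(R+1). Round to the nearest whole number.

N ≈ 16,814

N̂ = 5694·(5152+1)/(1744+1) = 5694·5153/1745 = 29341182/1745 ≈ 16814.4 → 16814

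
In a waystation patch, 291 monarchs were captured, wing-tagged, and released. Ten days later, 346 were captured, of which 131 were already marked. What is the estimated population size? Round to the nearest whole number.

N ≈ 769

If marked individuals mix randomly, R/C ≈ M/N, giving N ≈ M·C/R.
N = (291 × 346) / 131 = 100686 / 131 ≈ 768.6 → 769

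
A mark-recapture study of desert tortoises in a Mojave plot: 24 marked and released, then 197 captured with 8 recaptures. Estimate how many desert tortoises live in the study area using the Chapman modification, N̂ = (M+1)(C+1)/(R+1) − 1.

N = 549

N̂ = (24+1)(197+1)/(8+1) − 1 = 25·198/9 − 1
= 4950/9 − 1 = 550 − 1 = 549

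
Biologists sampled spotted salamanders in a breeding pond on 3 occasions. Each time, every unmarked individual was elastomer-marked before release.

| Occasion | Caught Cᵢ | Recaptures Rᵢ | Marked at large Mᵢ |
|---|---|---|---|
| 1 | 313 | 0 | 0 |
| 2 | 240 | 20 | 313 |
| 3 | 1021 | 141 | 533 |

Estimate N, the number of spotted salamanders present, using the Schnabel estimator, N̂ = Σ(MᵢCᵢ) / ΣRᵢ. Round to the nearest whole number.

Σ MᵢCᵢ = 0·313 + 313·240 + 533·1021 = 0 + 75120 + 544193 = 619313
Σ Rᵢ = 0 + 20 + 141 = 161
N̂ = 619313 / 161 ≈ 3846.7 → 3847

N ≈ 3847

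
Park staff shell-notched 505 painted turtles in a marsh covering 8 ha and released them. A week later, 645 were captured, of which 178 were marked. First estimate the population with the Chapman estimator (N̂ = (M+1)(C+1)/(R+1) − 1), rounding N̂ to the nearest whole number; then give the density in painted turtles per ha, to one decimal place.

N̂ = 506·646/179 − 1 = 326876/179 − 1 ≈ 1825.1 → 1825
Density = N̂ / area = 1825 / 8 ≈ 228.12 → 228.1 per ha

density ≈ 228.1 painted turtles per ha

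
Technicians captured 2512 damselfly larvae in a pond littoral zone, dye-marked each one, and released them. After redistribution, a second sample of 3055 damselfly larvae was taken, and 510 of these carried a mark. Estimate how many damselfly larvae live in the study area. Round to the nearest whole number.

N ≈ 15,047

The marked fraction in the recapture sample should equal the marked fraction in the population: 510/3055 = 2512/N.
N = (2512 × 3055) / 510 = 7674160 / 510 ≈ 15047.4 → 15047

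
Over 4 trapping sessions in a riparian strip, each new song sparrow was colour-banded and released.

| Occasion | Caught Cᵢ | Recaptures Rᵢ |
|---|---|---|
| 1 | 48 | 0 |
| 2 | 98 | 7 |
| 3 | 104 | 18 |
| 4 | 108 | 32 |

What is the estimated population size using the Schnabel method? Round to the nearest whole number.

N ≈ 762

Marked at large before each occasion: Mᵢ = Σⱼ<ᵢ (Cⱼ − Rⱼ) → M1=0, M2=48, M3=139, M4=225
Σ MᵢCᵢ = 0·48 + 48·98 + 139·104 + 225·108 = 0 + 4704 + 14456 + 24300 = 43460
Σ Rᵢ = 0 + 7 + 18 + 32 = 57
N̂ = 43460 / 57 ≈ 762.46 → 762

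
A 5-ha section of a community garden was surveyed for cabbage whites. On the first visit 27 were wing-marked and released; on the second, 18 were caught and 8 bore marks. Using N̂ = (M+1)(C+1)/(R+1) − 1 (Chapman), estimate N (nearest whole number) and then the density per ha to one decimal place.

density ≈ 11.6 cabbage whites per ha

N̂ = 28·19/9 − 1 = 532/9 − 1 ≈ 58.1 → 58
Density = N̂ / area = 58 / 5 ≈ 11.60 → 11.6 per ha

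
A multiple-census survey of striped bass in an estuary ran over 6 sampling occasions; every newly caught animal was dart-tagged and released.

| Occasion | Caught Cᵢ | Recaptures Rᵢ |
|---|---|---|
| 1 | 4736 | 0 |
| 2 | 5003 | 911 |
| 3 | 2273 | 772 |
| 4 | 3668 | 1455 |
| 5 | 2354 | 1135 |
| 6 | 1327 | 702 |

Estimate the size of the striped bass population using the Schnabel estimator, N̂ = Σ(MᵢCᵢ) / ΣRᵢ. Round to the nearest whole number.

N ≈ 26,016

Marked at large before each occasion: Mᵢ = Σⱼ<ᵢ (Cⱼ − Rⱼ) → M1=0, M2=4736, M3=8828, M4=10329, M5=12542, M6=13761
Σ MᵢCᵢ = 0·4736 + 4736·5003 + 8828·2273 + 10329·3668 + 12542·2354 + 13761·1327 = 0 + 23694208 + 20066044 + 37886772 + 29523868 + 18260847 = 129431739
Σ Rᵢ = 0 + 911 + 772 + 1455 + 1135 + 702 = 4975
N̂ = 129431739 / 4975 ≈ 26016.4 → 26016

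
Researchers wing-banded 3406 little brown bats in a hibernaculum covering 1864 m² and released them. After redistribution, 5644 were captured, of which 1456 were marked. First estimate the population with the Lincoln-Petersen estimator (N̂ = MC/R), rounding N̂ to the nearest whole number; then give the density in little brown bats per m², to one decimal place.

density ≈ 7.1 little brown bats per m²

N̂ = 3406·5644/1456 = 19223464/1456 ≈ 13202.9 → 13203
Density = N̂ / area = 13203 / 1864 ≈ 7.08 → 7.1 per m²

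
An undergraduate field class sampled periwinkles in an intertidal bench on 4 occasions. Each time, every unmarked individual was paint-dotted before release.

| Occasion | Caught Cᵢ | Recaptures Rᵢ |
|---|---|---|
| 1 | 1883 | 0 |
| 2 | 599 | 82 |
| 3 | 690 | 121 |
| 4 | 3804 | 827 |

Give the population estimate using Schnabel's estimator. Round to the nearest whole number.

N ≈ 13,668

Marked at large before each occasion: Mᵢ = Σⱼ<ᵢ (Cⱼ − Rⱼ) → M1=0, M2=1883, M3=2400, M4=2969
Σ MᵢCᵢ = 0·1883 + 1883·599 + 2400·690 + 2969·3804 = 0 + 1127917 + 1656000 + 11294076 = 14077993
Σ Rᵢ = 0 + 82 + 121 + 827 = 1030
N̂ = 14077993 / 1030 ≈ 13668.0 → 13668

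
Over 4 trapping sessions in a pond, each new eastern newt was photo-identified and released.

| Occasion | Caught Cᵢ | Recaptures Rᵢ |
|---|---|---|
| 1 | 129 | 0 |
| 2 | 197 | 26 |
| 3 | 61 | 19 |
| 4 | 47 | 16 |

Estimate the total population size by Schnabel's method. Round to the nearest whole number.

Marked at large before each occasion: Mᵢ = Σⱼ<ᵢ (Cⱼ − Rⱼ) → M1=0, M2=129, M3=300, M4=342
Σ MᵢCᵢ = 0·129 + 129·197 + 300·61 + 342·47 = 0 + 25413 + 18300 + 16074 = 59787
Σ Rᵢ = 0 + 26 + 19 + 16 = 61
N̂ = 59787 / 61 ≈ 980.1 → 980

N ≈ 980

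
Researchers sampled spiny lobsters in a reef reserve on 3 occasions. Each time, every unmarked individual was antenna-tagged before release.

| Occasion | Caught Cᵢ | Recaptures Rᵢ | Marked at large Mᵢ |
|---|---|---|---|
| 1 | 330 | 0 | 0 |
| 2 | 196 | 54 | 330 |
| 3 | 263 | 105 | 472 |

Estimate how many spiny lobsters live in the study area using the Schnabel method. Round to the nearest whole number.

Σ MᵢCᵢ = 0·330 + 330·196 + 472·263 = 0 + 64680 + 124136 = 188816
Σ Rᵢ = 0 + 54 + 105 = 159
N̂ = 188816 / 159 ≈ 1187.5 → 1188

N ≈ 1188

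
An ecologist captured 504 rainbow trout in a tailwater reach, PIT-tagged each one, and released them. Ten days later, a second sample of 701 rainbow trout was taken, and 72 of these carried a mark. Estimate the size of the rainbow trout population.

N = (504 × 701) / 72 = 353304 / 72 = 4907

N = 4907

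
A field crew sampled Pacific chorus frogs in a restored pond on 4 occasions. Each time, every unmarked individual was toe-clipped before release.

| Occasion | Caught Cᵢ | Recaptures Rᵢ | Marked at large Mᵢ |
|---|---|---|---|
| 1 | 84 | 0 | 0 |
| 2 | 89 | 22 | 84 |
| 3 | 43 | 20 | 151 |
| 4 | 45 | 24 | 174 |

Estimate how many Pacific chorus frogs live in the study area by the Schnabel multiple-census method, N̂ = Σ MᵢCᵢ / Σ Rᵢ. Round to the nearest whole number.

N ≈ 330

Σ MᵢCᵢ = 0·84 + 84·89 + 151·43 + 174·45 = 0 + 7476 + 6493 + 7830 = 21799
Σ Rᵢ = 0 + 22 + 20 + 24 = 66
N̂ = 21799 / 66 ≈ 330.3 → 330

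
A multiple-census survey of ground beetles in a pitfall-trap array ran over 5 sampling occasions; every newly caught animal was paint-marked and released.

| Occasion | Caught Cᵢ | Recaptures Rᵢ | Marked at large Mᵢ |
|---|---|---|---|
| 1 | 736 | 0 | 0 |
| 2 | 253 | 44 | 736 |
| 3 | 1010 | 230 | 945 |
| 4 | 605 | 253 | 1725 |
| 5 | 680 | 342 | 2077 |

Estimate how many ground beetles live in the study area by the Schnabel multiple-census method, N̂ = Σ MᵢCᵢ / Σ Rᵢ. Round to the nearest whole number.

Σ MᵢCᵢ = 0·736 + 736·253 + 945·1010 + 1725·605 + 2077·680 = 0 + 186208 + 954450 + 1043625 + 1412360 = 3596643
Σ Rᵢ = 0 + 44 + 230 + 253 + 342 = 869
N̂ = 3596643 / 869 ≈ 4138.8 → 4139

N ≈ 4139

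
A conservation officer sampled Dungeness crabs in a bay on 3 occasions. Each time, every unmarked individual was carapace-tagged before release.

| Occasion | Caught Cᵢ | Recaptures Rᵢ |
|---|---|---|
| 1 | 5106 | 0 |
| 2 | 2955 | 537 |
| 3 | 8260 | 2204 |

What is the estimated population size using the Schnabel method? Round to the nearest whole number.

Marked at large before each occasion: Mᵢ = Σⱼ<ᵢ (Cⱼ − Rⱼ) → M1=0, M2=5106, M3=7524
Σ MᵢCᵢ = 0·5106 + 5106·2955 + 7524·8260 = 0 + 15088230 + 62148240 = 77236470
Σ Rᵢ = 0 + 537 + 2204 = 2741
N̂ = 77236470 / 2741 ≈ 28178.2 → 28178

N ≈ 28,178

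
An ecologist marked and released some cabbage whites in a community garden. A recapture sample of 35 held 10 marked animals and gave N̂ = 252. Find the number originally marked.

From N = M·C/R: M = N·R / C = 252·10 / 35 = 2520 / 35 = 72.

M = 72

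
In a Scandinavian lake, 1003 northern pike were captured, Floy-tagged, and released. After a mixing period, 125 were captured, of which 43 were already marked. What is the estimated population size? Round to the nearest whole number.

N = (1003 × 125) / 43 = 125375 / 43 ≈ 2915.7 → 2916

N ≈ 2916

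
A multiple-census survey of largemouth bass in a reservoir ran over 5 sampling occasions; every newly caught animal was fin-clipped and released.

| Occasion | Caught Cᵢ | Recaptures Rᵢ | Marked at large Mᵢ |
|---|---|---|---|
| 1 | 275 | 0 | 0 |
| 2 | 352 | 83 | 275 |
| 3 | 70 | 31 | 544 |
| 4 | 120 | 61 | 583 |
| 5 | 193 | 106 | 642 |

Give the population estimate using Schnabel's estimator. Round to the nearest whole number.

N ≈ 1170

Σ MᵢCᵢ = 0·275 + 275·352 + 544·70 + 583·120 + 642·193 = 0 + 96800 + 38080 + 69960 + 123906 = 328746
Σ Rᵢ = 0 + 83 + 31 + 61 + 106 = 281
N̂ = 328746 / 281 ≈ 1169.9 → 1170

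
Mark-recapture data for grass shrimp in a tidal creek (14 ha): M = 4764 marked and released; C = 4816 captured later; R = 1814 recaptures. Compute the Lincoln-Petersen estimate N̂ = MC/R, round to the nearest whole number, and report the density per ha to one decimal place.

density ≈ 903.4 grass shrimp per ha

N̂ = 4764·4816/1814 = 22943424/1814 ≈ 12648.0 → 12648
Density = N̂ / area = 12648 / 14 ≈ 903.43 → 903.4 per ha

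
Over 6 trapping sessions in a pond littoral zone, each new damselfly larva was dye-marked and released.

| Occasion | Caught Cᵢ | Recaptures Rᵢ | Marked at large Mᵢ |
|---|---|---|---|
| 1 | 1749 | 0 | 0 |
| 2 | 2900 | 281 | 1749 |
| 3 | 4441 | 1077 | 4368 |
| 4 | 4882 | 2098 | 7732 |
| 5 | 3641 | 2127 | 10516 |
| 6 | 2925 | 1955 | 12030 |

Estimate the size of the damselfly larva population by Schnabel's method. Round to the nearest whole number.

N ≈ 18,001

Σ MᵢCᵢ = 0·1749 + 1749·2900 + 4368·4441 + 7732·4882 + 10516·3641 + 12030·2925 = 0 + 5072100 + 19398288 + 37747624 + 38288756 + 35187750 = 135694518
Σ Rᵢ = 0 + 281 + 1077 + 2098 + 2127 + 1955 = 7538
N̂ = 135694518 / 7538 ≈ 18001.4 → 18001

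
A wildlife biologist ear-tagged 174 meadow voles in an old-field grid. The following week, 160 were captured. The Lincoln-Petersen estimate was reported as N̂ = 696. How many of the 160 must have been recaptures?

From N = M·C/R: R = M·C / N = 174·160 / 696 = 27840 / 696 = 40.

R = 40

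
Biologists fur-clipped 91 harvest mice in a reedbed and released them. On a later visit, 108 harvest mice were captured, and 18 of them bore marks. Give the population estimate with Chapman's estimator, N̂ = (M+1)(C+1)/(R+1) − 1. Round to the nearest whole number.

N̂ = (91+1)(108+1)/(18+1) − 1 = 92·109/19 − 1
= 10028/19 − 1 ≈ 527.8 − 1 ≈ 526.8 → 527

N ≈ 527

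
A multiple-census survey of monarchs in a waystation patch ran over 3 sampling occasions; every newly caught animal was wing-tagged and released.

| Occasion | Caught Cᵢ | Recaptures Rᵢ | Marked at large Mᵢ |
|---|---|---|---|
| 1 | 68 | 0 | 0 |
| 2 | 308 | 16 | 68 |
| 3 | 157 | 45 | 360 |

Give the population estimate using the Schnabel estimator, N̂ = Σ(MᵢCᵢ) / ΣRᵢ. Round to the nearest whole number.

Σ MᵢCᵢ = 0·68 + 68·308 + 360·157 = 0 + 20944 + 56520 = 77464
Σ Rᵢ = 0 + 16 + 45 = 61
N̂ = 77464 / 61 ≈ 1269.9 → 1270

N ≈ 1270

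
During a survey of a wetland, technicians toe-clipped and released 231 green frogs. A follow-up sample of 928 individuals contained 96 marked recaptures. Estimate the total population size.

N = 2233

N = (231 × 928) / 96 = 214368 / 96 = 2233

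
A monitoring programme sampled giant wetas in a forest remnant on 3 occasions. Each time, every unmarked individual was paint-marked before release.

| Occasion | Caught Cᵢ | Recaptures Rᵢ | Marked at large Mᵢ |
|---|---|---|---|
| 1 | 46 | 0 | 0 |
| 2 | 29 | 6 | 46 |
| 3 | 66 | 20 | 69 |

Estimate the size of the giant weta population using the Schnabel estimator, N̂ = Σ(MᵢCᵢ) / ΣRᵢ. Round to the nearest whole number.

N ≈ 226

Σ MᵢCᵢ = 0·46 + 46·29 + 69·66 = 0 + 1334 + 4554 = 5888
Σ Rᵢ = 0 + 6 + 20 = 26
N̂ = 5888 / 26 ≈ 226.46 → 226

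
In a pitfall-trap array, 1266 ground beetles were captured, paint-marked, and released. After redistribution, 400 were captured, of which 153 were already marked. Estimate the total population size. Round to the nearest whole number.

The marked fraction in the recapture sample should equal the marked fraction in the population: 153/400 = 1266/N.
N = (1266 × 400) / 153 = 506400 / 153 ≈ 3309.8 → 3310

N ≈ 3310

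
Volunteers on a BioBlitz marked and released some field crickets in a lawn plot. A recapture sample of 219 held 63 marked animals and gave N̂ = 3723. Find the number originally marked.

From N = M·C/R: M = N·R / C = 3723·63 / 219 = 234549 / 219 = 1071.

M = 1071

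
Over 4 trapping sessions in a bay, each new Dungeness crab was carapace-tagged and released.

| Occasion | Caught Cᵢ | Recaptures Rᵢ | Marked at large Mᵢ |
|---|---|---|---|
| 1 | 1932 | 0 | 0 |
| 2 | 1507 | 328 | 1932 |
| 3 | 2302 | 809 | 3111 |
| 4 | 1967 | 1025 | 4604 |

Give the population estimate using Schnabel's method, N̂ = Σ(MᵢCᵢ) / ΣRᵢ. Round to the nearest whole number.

N ≈ 8848

Σ MᵢCᵢ = 0·1932 + 1932·1507 + 3111·2302 + 4604·1967 = 0 + 2911524 + 7161522 + 9056068 = 19129114
Σ Rᵢ = 0 + 328 + 809 + 1025 = 2162
N̂ = 19129114 / 2162 ≈ 8847.9 → 8848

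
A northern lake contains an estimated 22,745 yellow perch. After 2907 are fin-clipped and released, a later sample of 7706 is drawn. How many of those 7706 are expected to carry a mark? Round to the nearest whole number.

Expected recaptures E[R] = M·C / N.
E[R] = 2907 × 7706 / 22745 = 22401342 / 22745 ≈ 984.9 → 985

expected recaptures ≈ 985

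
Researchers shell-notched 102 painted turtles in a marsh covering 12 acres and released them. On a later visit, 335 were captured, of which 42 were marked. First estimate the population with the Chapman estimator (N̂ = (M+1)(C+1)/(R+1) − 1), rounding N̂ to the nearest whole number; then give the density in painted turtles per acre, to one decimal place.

N̂ = 103·336/43 − 1 = 34608/43 − 1 ≈ 803.8 → 804
Density = N̂ / area = 804 / 12 = 67.0 per acre

density ≈ 67.0 painted turtles per acre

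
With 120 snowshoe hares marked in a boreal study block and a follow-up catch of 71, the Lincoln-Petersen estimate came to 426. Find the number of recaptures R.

R = 20

From N = M·C/R: R = M·C / N = 120·71 / 426 = 8520 / 426 = 20.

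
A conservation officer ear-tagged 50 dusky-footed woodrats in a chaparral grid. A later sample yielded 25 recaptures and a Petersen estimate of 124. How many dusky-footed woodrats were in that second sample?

From N = M·C/R: C = N·R / M = 124·25 / 50 = 3100 / 50 = 62.

C = 62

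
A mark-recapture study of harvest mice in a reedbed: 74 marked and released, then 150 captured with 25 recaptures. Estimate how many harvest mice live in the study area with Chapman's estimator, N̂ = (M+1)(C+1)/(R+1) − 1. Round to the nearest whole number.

N̂ = (74+1)(150+1)/(25+1) − 1 = 75·151/26 − 1
= 11325/26 − 1 ≈ 435.6 − 1 ≈ 434.6 → 435

N ≈ 435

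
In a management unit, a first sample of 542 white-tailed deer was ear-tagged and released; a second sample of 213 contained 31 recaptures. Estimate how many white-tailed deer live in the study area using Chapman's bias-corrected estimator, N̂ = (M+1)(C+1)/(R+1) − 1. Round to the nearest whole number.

N̂ = (542+1)(213+1)/(31+1) − 1 = 543·214/32 − 1
= 116202/32 − 1 ≈ 3631.3 − 1 ≈ 3630.3 → 3630

N ≈ 3630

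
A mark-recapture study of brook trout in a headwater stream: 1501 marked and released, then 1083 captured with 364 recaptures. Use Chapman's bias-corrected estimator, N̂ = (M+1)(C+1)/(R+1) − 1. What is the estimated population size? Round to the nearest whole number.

N̂ = (1501+1)(1083+1)/(364+1) − 1 = 1502·1084/365 − 1
= 1628168/365 − 1 ≈ 4460.7 − 1 ≈ 4459.7 → 4460

N ≈ 4460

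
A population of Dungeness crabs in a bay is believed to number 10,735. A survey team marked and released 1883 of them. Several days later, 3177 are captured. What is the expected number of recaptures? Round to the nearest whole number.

Expected recaptures E[R] = M·C / N.
E[R] = 1883 × 3177 / 10735 = 5982291 / 10735 ≈ 557.3 → 557

expected recaptures ≈ 557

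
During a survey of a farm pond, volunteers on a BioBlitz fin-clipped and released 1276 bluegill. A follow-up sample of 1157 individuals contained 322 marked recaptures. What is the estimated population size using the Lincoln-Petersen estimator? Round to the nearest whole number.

Lincoln-Petersen assumes M/N = R/C, so N = M·C / R.
N = (1276 × 1157) / 322 = 1476332 / 322 ≈ 4584.9 → 4585

N ≈ 4585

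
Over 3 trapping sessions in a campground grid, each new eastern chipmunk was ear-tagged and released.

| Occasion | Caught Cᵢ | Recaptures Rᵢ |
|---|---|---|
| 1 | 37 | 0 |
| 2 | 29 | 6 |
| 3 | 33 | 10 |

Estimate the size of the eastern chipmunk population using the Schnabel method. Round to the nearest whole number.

N ≈ 191

Marked at large before each occasion: Mᵢ = Σⱼ<ᵢ (Cⱼ − Rⱼ) → M1=0, M2=37, M3=60
Σ MᵢCᵢ = 0·37 + 37·29 + 60·33 = 0 + 1073 + 1980 = 3053
Σ Rᵢ = 0 + 6 + 10 = 16
N̂ = 3053 / 16 ≈ 190.8 → 191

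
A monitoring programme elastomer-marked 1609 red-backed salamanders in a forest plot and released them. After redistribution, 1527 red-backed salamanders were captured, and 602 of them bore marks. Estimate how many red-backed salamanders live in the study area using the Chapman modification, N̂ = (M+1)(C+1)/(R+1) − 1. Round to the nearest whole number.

N ≈ 4079

N̂ = (1609+1)(1527+1)/(602+1) − 1 = 1610·1528/603 − 1
= 2460080/603 − 1 ≈ 4079.7 − 1 ≈ 4078.7 → 4079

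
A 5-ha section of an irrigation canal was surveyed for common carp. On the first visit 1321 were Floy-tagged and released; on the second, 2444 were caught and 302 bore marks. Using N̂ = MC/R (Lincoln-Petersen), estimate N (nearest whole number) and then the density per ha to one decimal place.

N̂ = 1321·2444/302 = 3228524/302 ≈ 10690.48 → 10690
Density = N̂ / area = 10690 / 5 = 2138.0 per ha

density ≈ 2138.0 common carp per ha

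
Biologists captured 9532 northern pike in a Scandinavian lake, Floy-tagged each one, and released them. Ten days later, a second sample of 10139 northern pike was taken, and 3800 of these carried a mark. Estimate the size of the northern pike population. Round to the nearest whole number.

Lincoln-Petersen assumes M/N = R/C, so N = M·C / R.
N = (9532 × 10139) / 3800 = 96644948 / 3800 ≈ 25432.9 → 25433

N ≈ 25,433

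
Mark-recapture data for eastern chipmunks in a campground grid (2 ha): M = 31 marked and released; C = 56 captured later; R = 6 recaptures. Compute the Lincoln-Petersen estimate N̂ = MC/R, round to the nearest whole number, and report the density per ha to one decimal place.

N̂ = 31·56/6 = 1736/6 ≈ 289.3 → 289
Density = N̂ / area = 289 / 2 ≈ 144.50 → 144.5 per ha

density ≈ 144.5 eastern chipmunks per ha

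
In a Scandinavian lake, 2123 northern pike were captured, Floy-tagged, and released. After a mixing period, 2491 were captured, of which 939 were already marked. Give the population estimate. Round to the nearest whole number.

N ≈ 5632

Lincoln-Petersen assumes M/N = R/C, so N = M·C / R.
N = (2123 × 2491) / 939 = 5288393 / 939 ≈ 5631.9 → 5632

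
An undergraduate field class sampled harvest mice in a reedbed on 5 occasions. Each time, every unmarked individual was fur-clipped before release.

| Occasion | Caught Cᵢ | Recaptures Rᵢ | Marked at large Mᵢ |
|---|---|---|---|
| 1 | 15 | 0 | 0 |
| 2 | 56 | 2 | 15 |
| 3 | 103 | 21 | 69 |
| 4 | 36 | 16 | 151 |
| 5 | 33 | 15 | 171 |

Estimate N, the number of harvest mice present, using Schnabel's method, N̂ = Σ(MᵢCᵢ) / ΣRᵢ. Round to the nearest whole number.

Σ MᵢCᵢ = 0·15 + 15·56 + 69·103 + 151·36 + 171·33 = 0 + 840 + 7107 + 5436 + 5643 = 19026
Σ Rᵢ = 0 + 2 + 21 + 16 + 15 = 54
N̂ = 19026 / 54 ≈ 352.3 → 352

N ≈ 352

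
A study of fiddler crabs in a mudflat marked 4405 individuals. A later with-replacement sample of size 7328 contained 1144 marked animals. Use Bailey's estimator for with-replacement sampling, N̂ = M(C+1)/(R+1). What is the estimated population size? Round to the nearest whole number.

N ≈ 28,196

N̂ = 4405·(7328+1)/(1144+1) = 4405·7329/1145 = 32284245/1145 ≈ 28195.8 → 28196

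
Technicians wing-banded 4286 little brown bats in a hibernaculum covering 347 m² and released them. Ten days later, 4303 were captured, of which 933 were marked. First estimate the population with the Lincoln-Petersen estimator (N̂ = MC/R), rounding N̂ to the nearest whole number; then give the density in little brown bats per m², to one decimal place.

density ≈ 57.0 little brown bats per m²

N̂ = 4286·4303/933 = 18442658/933 ≈ 19767.1 → 19767
Density = N̂ / area = 19767 / 347 ≈ 56.97 → 57.0 per m²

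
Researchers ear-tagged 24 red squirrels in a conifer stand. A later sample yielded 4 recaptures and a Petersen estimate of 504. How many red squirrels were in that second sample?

From N = M·C/R: C = N·R / M = 504·4 / 24 = 2016 / 24 = 84.

C = 84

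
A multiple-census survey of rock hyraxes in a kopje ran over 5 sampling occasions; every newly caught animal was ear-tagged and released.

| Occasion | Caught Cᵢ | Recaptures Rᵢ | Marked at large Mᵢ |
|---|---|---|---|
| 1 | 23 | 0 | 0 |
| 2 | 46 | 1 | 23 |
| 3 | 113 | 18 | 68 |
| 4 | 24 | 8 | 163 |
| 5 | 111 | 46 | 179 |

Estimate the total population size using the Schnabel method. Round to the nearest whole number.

Σ MᵢCᵢ = 0·23 + 23·46 + 68·113 + 163·24 + 179·111 = 0 + 1058 + 7684 + 3912 + 19869 = 32523
Σ Rᵢ = 0 + 1 + 18 + 8 + 46 = 73
N̂ = 32523 / 73 ≈ 445.5 → 446

N ≈ 446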